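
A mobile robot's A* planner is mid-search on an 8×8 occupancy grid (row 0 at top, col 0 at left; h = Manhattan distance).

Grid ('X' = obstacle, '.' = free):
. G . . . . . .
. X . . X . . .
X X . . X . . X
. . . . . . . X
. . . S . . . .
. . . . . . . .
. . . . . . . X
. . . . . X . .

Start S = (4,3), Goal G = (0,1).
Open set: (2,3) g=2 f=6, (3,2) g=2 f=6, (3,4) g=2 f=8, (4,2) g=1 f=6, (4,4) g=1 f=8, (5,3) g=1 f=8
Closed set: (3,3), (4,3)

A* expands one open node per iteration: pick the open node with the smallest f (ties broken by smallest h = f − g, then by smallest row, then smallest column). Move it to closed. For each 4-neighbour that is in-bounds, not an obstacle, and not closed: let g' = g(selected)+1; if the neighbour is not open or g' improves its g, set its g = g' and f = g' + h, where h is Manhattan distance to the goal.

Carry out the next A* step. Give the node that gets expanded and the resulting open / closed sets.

expanded=(2,3); open=[(1,3) g=3 f=6, (2,2) g=3 f=6, (3,2) g=2 f=6, (3,4) g=2 f=8, (4,2) g=1 f=6, (4,4) g=1 f=8, (5,3) g=1 f=8]; closed=[(2,3), (3,3), (4,3)]

step 1: expand (2,3) (f=6, h=4) → closed; open now [(1,3) g=3 f=6, (2,2) g=3 f=6, (3,2) g=2 f=6, (3,4) g=2 f=8, (4,2) g=1 f=6, (4,4) g=1 f=8, (5,3) g=1 f=8]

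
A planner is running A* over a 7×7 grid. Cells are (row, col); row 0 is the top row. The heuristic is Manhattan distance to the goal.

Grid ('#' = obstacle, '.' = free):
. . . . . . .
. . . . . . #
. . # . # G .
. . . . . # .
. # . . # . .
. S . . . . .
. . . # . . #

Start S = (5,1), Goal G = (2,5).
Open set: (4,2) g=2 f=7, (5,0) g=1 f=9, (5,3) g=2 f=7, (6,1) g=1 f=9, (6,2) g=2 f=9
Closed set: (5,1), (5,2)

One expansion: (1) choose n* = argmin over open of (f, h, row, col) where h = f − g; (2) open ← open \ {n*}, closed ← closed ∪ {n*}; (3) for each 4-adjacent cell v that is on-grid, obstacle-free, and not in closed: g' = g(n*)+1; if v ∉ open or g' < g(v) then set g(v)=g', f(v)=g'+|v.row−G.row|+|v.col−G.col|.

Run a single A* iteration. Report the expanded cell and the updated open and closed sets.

step 1: expand (4,2) (f=7, h=5) → closed; open now [(3,2) g=3 f=7, (4,3) g=3 f=7, (5,0) g=1 f=9, (5,3) g=2 f=7, (6,1) g=1 f=9, (6,2) g=2 f=9]

expanded=(4,2); open=[(3,2) g=3 f=7, (4,3) g=3 f=7, (5,0) g=1 f=9, (5,3) g=2 f=7, (6,1) g=1 f=9, (6,2) g=2 f=9]; closed=[(4,2), (5,1), (5,2)]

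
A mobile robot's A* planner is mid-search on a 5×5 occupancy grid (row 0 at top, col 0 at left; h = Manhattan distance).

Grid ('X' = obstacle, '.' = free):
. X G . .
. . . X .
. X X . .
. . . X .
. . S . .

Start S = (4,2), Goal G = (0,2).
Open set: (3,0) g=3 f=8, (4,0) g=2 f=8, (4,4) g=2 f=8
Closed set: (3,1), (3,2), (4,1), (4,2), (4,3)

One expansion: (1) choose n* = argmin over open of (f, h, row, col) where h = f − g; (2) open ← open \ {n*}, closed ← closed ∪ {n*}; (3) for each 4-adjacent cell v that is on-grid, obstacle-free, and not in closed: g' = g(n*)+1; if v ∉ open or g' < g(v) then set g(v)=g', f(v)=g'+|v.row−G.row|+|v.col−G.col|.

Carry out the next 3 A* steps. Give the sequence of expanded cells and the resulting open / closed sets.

order=[(3,0) → (2,0) → (1,0)]; open=[(0,0) g=6 f=8, (1,1) g=6 f=8, (4,0) g=2 f=8, (4,4) g=2 f=8]; closed=[(1,0), (2,0), (3,0), (3,1), (3,2), (4,1), (4,2), (4,3)]

step 1: expand (3,0) (f=8, h=5) → closed; open now [(2,0) g=4 f=8, (4,0) g=2 f=8, (4,4) g=2 f=8]
step 2: expand (2,0) (f=8, h=4) → closed; open now [(1,0) g=5 f=8, (4,0) g=2 f=8, (4,4) g=2 f=8]
step 3: expand (1,0) (f=8, h=3) → closed; open now [(0,0) g=6 f=8, (1,1) g=6 f=8, (4,0) g=2 f=8, (4,4) g=2 f=8]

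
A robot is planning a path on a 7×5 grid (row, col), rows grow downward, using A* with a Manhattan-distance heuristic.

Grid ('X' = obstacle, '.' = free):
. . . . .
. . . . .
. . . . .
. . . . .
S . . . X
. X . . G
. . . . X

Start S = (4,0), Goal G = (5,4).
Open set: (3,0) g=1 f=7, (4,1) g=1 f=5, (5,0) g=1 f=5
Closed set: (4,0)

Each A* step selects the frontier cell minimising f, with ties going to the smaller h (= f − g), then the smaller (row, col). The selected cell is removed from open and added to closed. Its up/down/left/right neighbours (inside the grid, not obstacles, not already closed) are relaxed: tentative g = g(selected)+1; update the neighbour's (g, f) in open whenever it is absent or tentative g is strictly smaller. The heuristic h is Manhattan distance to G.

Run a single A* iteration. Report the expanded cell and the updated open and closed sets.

expanded=(4,1); open=[(3,0) g=1 f=7, (3,1) g=2 f=7, (4,2) g=2 f=5, (5,0) g=1 f=5]; closed=[(4,0), (4,1)]

step 1: expand (4,1) (f=5, h=4) → closed; open now [(3,0) g=1 f=7, (3,1) g=2 f=7, (4,2) g=2 f=5, (5,0) g=1 f=5]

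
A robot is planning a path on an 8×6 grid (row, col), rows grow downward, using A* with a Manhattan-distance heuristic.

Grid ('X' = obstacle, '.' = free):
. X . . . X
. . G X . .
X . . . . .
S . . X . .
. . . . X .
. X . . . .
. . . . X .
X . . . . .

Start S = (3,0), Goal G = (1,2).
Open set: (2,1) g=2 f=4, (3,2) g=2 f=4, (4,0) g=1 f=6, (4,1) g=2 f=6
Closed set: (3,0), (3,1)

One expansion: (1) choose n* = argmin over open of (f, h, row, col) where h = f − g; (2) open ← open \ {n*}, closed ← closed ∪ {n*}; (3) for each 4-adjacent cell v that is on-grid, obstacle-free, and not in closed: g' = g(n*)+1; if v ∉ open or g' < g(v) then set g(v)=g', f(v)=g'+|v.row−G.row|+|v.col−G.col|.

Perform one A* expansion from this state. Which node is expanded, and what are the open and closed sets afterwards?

step 1: expand (2,1) (f=4, h=2) → closed; open now [(1,1) g=3 f=4, (2,2) g=3 f=4, (3,2) g=2 f=4, (4,0) g=1 f=6, (4,1) g=2 f=6]

expanded=(2,1); open=[(1,1) g=3 f=4, (2,2) g=3 f=4, (3,2) g=2 f=4, (4,0) g=1 f=6, (4,1) g=2 f=6]; closed=[(2,1), (3,0), (3,1)]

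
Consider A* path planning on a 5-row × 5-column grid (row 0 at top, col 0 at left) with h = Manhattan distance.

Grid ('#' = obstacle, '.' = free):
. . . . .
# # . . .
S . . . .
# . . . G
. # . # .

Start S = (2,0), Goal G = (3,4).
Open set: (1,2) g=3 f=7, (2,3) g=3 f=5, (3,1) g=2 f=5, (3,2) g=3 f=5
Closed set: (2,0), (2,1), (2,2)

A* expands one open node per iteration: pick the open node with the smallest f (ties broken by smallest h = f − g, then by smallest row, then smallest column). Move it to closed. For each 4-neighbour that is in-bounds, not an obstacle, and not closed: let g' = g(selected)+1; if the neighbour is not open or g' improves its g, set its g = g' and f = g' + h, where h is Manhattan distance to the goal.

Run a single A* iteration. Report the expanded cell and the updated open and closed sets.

step 1: expand (2,3) (f=5, h=2) → closed; open now [(1,2) g=3 f=7, (1,3) g=4 f=7, (2,4) g=4 f=5, (3,1) g=2 f=5, (3,2) g=3 f=5, (3,3) g=4 f=5]

expanded=(2,3); open=[(1,2) g=3 f=7, (1,3) g=4 f=7, (2,4) g=4 f=5, (3,1) g=2 f=5, (3,2) g=3 f=5, (3,3) g=4 f=5]; closed=[(2,0), (2,1), (2,2), (2,3)]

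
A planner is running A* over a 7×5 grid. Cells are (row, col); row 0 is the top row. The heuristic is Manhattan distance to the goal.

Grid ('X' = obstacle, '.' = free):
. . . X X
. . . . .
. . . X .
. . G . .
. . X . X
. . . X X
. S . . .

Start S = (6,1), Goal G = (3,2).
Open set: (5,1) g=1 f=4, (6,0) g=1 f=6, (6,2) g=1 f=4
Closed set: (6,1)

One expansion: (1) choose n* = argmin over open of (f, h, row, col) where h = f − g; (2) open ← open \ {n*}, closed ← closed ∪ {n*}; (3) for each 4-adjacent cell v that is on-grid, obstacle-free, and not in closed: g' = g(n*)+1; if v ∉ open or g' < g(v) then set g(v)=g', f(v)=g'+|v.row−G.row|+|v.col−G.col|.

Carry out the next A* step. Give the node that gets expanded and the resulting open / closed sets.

expanded=(5,1); open=[(4,1) g=2 f=4, (5,0) g=2 f=6, (5,2) g=2 f=4, (6,0) g=1 f=6, (6,2) g=1 f=4]; closed=[(5,1), (6,1)]

step 1: expand (5,1) (f=4, h=3) → closed; open now [(4,1) g=2 f=4, (5,0) g=2 f=6, (5,2) g=2 f=4, (6,0) g=1 f=6, (6,2) g=1 f=4]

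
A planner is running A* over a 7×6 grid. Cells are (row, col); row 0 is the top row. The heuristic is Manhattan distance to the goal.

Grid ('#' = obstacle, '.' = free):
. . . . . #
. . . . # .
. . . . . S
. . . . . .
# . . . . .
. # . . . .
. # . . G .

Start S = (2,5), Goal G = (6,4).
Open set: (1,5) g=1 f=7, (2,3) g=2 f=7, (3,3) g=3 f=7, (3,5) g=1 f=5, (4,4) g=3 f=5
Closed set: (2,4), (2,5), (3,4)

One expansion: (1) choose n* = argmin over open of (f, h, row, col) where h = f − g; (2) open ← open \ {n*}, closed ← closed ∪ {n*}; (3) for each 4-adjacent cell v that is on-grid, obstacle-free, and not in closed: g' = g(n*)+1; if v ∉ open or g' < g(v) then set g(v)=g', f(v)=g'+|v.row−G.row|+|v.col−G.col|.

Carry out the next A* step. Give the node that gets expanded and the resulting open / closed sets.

expanded=(4,4); open=[(1,5) g=1 f=7, (2,3) g=2 f=7, (3,3) g=3 f=7, (3,5) g=1 f=5, (4,3) g=4 f=7, (4,5) g=4 f=7, (5,4) g=4 f=5]; closed=[(2,4), (2,5), (3,4), (4,4)]

step 1: expand (4,4) (f=5, h=2) → closed; open now [(1,5) g=1 f=7, (2,3) g=2 f=7, (3,3) g=3 f=7, (3,5) g=1 f=5, (4,3) g=4 f=7, (4,5) g=4 f=7, (5,4) g=4 f=5]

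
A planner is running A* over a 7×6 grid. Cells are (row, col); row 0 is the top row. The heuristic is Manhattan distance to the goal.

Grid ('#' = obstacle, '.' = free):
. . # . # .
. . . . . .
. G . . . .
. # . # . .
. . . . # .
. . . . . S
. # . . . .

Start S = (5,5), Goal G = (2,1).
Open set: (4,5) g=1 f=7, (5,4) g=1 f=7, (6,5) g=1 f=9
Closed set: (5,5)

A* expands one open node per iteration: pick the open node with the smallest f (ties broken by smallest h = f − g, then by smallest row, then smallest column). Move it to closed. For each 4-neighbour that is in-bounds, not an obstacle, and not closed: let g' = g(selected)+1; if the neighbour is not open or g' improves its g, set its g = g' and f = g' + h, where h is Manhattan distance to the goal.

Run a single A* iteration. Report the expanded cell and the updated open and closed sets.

expanded=(4,5); open=[(3,5) g=2 f=7, (5,4) g=1 f=7, (6,5) g=1 f=9]; closed=[(4,5), (5,5)]

step 1: expand (4,5) (f=7, h=6) → closed; open now [(3,5) g=2 f=7, (5,4) g=1 f=7, (6,5) g=1 f=9]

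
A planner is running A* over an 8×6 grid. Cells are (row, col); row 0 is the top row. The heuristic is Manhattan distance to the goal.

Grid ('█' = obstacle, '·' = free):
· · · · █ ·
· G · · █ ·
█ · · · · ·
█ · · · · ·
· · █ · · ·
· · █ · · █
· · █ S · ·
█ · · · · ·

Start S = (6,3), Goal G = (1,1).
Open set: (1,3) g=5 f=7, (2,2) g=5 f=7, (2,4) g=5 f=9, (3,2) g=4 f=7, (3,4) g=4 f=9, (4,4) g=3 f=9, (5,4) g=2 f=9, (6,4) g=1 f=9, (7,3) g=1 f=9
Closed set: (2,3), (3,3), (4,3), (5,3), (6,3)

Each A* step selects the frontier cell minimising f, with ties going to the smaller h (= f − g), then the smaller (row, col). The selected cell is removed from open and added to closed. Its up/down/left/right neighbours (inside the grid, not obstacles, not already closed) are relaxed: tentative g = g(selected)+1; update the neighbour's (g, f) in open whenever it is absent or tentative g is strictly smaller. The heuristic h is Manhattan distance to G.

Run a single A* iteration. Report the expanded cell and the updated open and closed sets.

step 1: expand (1,3) (f=7, h=2) → closed; open now [(0,3) g=6 f=9, (1,2) g=6 f=7, (2,2) g=5 f=7, (2,4) g=5 f=9, (3,2) g=4 f=7, (3,4) g=4 f=9, (4,4) g=3 f=9, (5,4) g=2 f=9, (6,4) g=1 f=9, (7,3) g=1 f=9]

expanded=(1,3); open=[(0,3) g=6 f=9, (1,2) g=6 f=7, (2,2) g=5 f=7, (2,4) g=5 f=9, (3,2) g=4 f=7, (3,4) g=4 f=9, (4,4) g=3 f=9, (5,4) g=2 f=9, (6,4) g=1 f=9, (7,3) g=1 f=9]; closed=[(1,3), (2,3), (3,3), (4,3), (5,3), (6,3)]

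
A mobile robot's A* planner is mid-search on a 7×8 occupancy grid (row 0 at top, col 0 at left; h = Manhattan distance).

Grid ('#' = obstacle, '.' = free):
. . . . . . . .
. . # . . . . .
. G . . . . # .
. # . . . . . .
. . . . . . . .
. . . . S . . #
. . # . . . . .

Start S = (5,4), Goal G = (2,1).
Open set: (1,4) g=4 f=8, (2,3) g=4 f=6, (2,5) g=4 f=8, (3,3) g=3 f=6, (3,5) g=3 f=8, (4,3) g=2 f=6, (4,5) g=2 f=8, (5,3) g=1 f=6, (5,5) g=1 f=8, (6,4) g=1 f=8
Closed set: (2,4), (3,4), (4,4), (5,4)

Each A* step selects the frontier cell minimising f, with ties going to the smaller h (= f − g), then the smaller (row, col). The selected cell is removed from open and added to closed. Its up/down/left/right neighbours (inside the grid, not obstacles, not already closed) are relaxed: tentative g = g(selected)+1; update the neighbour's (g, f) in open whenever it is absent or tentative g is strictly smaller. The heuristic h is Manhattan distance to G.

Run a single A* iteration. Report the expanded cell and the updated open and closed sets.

step 1: expand (2,3) (f=6, h=2) → closed; open now [(1,3) g=5 f=8, (1,4) g=4 f=8, (2,2) g=5 f=6, (2,5) g=4 f=8, (3,3) g=3 f=6, (3,5) g=3 f=8, (4,3) g=2 f=6, (4,5) g=2 f=8, (5,3) g=1 f=6, (5,5) g=1 f=8, (6,4) g=1 f=8]

expanded=(2,3); open=[(1,3) g=5 f=8, (1,4) g=4 f=8, (2,2) g=5 f=6, (2,5) g=4 f=8, (3,3) g=3 f=6, (3,5) g=3 f=8, (4,3) g=2 f=6, (4,5) g=2 f=8, (5,3) g=1 f=6, (5,5) g=1 f=8, (6,4) g=1 f=8]; closed=[(2,3), (2,4), (3,4), (4,4), (5,4)]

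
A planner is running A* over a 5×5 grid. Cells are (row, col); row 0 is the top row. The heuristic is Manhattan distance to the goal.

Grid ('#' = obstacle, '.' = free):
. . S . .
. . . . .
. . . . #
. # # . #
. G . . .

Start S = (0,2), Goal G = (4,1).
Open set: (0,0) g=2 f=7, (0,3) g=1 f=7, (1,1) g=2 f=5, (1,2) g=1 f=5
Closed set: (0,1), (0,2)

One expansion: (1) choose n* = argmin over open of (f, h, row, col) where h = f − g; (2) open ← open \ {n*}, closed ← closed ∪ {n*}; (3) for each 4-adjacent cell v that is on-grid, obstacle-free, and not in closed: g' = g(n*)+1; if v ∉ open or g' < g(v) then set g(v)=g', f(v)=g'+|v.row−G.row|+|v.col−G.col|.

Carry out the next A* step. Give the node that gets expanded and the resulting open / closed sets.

expanded=(1,1); open=[(0,0) g=2 f=7, (0,3) g=1 f=7, (1,0) g=3 f=7, (1,2) g=1 f=5, (2,1) g=3 f=5]; closed=[(0,1), (0,2), (1,1)]

step 1: expand (1,1) (f=5, h=3) → closed; open now [(0,0) g=2 f=7, (0,3) g=1 f=7, (1,0) g=3 f=7, (1,2) g=1 f=5, (2,1) g=3 f=5]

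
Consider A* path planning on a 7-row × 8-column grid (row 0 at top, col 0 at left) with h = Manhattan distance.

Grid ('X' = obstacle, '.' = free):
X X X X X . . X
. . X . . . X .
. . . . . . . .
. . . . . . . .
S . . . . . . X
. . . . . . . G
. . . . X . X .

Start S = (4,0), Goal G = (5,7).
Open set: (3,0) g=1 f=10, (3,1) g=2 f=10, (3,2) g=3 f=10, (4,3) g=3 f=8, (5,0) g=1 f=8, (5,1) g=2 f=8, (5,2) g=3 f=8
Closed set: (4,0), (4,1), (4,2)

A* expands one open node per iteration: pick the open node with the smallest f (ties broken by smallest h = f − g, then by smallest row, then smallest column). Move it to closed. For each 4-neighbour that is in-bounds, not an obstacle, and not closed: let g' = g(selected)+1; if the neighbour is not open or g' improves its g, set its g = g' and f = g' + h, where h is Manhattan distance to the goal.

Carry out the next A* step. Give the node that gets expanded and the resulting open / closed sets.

expanded=(4,3); open=[(3,0) g=1 f=10, (3,1) g=2 f=10, (3,2) g=3 f=10, (3,3) g=4 f=10, (4,4) g=4 f=8, (5,0) g=1 f=8, (5,1) g=2 f=8, (5,2) g=3 f=8, (5,3) g=4 f=8]; closed=[(4,0), (4,1), (4,2), (4,3)]

step 1: expand (4,3) (f=8, h=5) → closed; open now [(3,0) g=1 f=10, (3,1) g=2 f=10, (3,2) g=3 f=10, (3,3) g=4 f=10, (4,4) g=4 f=8, (5,0) g=1 f=8, (5,1) g=2 f=8, (5,2) g=3 f=8, (5,3) g=4 f=8]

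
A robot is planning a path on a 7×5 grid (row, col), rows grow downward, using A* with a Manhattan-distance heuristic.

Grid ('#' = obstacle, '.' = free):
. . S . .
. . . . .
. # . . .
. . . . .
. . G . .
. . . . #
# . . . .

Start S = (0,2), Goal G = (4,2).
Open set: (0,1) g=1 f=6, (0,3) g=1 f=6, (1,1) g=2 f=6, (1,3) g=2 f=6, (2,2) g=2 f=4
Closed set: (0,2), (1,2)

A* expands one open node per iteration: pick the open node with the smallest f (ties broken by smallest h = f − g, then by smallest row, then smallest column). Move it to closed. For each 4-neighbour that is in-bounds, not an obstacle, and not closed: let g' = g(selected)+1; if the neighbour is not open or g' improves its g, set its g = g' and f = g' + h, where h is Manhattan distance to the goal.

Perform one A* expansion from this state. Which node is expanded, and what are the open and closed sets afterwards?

expanded=(2,2); open=[(0,1) g=1 f=6, (0,3) g=1 f=6, (1,1) g=2 f=6, (1,3) g=2 f=6, (2,3) g=3 f=6, (3,2) g=3 f=4]; closed=[(0,2), (1,2), (2,2)]

step 1: expand (2,2) (f=4, h=2) → closed; open now [(0,1) g=1 f=6, (0,3) g=1 f=6, (1,1) g=2 f=6, (1,3) g=2 f=6, (2,3) g=3 f=6, (3,2) g=3 f=4]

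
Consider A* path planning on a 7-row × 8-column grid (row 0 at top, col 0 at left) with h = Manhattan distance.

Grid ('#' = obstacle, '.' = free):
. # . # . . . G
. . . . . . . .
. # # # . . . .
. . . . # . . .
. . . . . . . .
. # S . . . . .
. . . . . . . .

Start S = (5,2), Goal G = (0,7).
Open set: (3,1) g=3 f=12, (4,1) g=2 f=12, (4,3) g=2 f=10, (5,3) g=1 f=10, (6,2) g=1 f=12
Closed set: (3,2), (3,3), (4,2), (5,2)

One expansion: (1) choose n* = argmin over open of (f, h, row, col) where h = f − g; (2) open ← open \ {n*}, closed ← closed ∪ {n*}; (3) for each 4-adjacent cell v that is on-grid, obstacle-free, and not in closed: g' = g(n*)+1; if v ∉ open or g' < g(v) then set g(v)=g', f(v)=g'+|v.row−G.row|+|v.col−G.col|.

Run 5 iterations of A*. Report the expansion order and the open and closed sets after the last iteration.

step 1: expand (4,3) (f=10, h=8) → closed; open now [(3,1) g=3 f=12, (4,1) g=2 f=12, (4,4) g=3 f=10, (5,3) g=1 f=10, (6,2) g=1 f=12]
step 2: expand (4,4) (f=10, h=7) → closed; open now [(3,1) g=3 f=12, (4,1) g=2 f=12, (4,5) g=4 f=10, (5,3) g=1 f=10, (5,4) g=4 f=12, (6,2) g=1 f=12]
step 3: expand (4,5) (f=10, h=6) → closed; open now [(3,1) g=3 f=12, (3,5) g=5 f=10, (4,1) g=2 f=12, (4,6) g=5 f=10, (5,3) g=1 f=10, (5,4) g=4 f=12, (5,5) g=5 f=12, (6,2) g=1 f=12]
step 4: expand (3,5) (f=10, h=5) → closed; open now [(2,5) g=6 f=10, (3,1) g=3 f=12, (3,6) g=6 f=10, (4,1) g=2 f=12, (4,6) g=5 f=10, (5,3) g=1 f=10, (5,4) g=4 f=12, (5,5) g=5 f=12, (6,2) g=1 f=12]
step 5: expand (2,5) (f=10, h=4) → closed; open now [(1,5) g=7 f=10, (2,4) g=7 f=12, (2,6) g=7 f=10, (3,1) g=3 f=12, (3,6) g=6 f=10, (4,1) g=2 f=12, (4,6) g=5 f=10, (5,3) g=1 f=10, (5,4) g=4 f=12, (5,5) g=5 f=12, (6,2) g=1 f=12]

order=[(4,3) → (4,4) → (4,5) → (3,5) → (2,5)]; open=[(1,5) g=7 f=10, (2,4) g=7 f=12, (2,6) g=7 f=10, (3,1) g=3 f=12, (3,6) g=6 f=10, (4,1) g=2 f=12, (4,6) g=5 f=10, (5,3) g=1 f=10, (5,4) g=4 f=12, (5,5) g=5 f=12, (6,2) g=1 f=12]; closed=[(2,5), (3,2), (3,3), (3,5), (4,2), (4,3), (4,4), (4,5), (5,2)]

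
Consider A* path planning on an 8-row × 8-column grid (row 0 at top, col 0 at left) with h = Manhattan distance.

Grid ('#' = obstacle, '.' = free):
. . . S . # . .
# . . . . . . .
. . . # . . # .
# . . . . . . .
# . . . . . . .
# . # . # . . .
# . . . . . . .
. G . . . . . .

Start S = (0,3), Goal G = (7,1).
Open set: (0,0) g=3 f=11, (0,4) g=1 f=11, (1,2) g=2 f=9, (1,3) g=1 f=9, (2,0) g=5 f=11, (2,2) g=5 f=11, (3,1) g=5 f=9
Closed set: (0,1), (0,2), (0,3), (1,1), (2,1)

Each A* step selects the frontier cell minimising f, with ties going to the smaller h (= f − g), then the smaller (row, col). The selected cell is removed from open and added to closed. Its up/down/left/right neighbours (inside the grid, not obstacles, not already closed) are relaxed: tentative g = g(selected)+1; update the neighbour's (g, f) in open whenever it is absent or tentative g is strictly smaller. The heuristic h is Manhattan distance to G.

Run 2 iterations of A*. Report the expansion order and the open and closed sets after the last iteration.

step 1: expand (3,1) (f=9, h=4) → closed; open now [(0,0) g=3 f=11, (0,4) g=1 f=11, (1,2) g=2 f=9, (1,3) g=1 f=9, (2,0) g=5 f=11, (2,2) g=5 f=11, (3,2) g=6 f=11, (4,1) g=6 f=9]
step 2: expand (4,1) (f=9, h=3) → closed; open now [(0,0) g=3 f=11, (0,4) g=1 f=11, (1,2) g=2 f=9, (1,3) g=1 f=9, (2,0) g=5 f=11, (2,2) g=5 f=11, (3,2) g=6 f=11, (4,2) g=7 f=11, (5,1) g=7 f=9]

order=[(3,1) → (4,1)]; open=[(0,0) g=3 f=11, (0,4) g=1 f=11, (1,2) g=2 f=9, (1,3) g=1 f=9, (2,0) g=5 f=11, (2,2) g=5 f=11, (3,2) g=6 f=11, (4,2) g=7 f=11, (5,1) g=7 f=9]; closed=[(0,1), (0,2), (0,3), (1,1), (2,1), (3,1), (4,1)]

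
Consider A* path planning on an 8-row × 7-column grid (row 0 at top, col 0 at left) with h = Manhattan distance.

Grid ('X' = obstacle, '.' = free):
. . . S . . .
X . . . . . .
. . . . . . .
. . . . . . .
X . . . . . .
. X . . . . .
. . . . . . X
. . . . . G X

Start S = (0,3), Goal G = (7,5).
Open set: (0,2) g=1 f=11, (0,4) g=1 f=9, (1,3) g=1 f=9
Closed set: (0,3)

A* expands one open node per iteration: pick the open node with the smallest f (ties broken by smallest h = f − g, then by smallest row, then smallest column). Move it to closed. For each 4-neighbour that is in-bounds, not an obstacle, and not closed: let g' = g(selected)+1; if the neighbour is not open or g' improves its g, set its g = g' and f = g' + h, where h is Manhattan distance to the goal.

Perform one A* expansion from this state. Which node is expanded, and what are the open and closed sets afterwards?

expanded=(0,4); open=[(0,2) g=1 f=11, (0,5) g=2 f=9, (1,3) g=1 f=9, (1,4) g=2 f=9]; closed=[(0,3), (0,4)]

step 1: expand (0,4) (f=9, h=8) → closed; open now [(0,2) g=1 f=11, (0,5) g=2 f=9, (1,3) g=1 f=9, (1,4) g=2 f=9]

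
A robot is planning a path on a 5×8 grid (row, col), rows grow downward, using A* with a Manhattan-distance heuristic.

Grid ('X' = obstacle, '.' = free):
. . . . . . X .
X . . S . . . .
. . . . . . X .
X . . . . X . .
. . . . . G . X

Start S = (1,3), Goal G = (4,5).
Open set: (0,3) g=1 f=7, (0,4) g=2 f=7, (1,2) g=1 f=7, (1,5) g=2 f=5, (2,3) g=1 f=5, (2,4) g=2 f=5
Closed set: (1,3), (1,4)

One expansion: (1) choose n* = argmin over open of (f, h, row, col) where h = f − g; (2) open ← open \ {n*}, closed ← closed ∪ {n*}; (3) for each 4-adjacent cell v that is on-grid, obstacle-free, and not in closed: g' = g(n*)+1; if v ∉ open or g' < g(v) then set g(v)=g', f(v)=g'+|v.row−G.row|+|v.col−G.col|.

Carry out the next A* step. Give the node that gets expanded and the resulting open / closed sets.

expanded=(1,5); open=[(0,3) g=1 f=7, (0,4) g=2 f=7, (0,5) g=3 f=7, (1,2) g=1 f=7, (1,6) g=3 f=7, (2,3) g=1 f=5, (2,4) g=2 f=5, (2,5) g=3 f=5]; closed=[(1,3), (1,4), (1,5)]

step 1: expand (1,5) (f=5, h=3) → closed; open now [(0,3) g=1 f=7, (0,4) g=2 f=7, (0,5) g=3 f=7, (1,2) g=1 f=7, (1,6) g=3 f=7, (2,3) g=1 f=5, (2,4) g=2 f=5, (2,5) g=3 f=5]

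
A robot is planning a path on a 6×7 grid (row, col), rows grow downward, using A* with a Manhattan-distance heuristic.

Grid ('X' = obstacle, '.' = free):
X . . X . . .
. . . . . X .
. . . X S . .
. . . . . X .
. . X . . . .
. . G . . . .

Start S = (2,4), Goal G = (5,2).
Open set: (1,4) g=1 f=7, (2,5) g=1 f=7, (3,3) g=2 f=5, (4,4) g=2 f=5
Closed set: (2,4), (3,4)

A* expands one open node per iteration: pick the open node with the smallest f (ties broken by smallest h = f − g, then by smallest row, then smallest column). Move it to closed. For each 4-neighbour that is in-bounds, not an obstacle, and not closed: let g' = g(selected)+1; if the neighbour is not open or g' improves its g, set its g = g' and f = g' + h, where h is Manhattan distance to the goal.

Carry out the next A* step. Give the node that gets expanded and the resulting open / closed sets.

expanded=(3,3); open=[(1,4) g=1 f=7, (2,5) g=1 f=7, (3,2) g=3 f=5, (4,3) g=3 f=5, (4,4) g=2 f=5]; closed=[(2,4), (3,3), (3,4)]

step 1: expand (3,3) (f=5, h=3) → closed; open now [(1,4) g=1 f=7, (2,5) g=1 f=7, (3,2) g=3 f=5, (4,3) g=3 f=5, (4,4) g=2 f=5]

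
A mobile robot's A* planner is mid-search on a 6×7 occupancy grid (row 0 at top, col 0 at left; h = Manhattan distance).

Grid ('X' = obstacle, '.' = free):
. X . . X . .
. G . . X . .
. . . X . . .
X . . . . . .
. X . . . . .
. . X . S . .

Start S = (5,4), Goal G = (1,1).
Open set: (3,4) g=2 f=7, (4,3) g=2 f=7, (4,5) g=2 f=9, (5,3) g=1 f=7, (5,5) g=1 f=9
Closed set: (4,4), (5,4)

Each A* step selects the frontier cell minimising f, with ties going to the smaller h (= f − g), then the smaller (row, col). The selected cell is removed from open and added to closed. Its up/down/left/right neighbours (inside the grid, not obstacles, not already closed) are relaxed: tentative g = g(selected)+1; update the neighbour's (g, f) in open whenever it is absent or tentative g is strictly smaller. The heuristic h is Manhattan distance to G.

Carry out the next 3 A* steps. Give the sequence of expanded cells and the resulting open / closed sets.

step 1: expand (3,4) (f=7, h=5) → closed; open now [(2,4) g=3 f=7, (3,3) g=3 f=7, (3,5) g=3 f=9, (4,3) g=2 f=7, (4,5) g=2 f=9, (5,3) g=1 f=7, (5,5) g=1 f=9]
step 2: expand (2,4) (f=7, h=4) → closed; open now [(2,5) g=4 f=9, (3,3) g=3 f=7, (3,5) g=3 f=9, (4,3) g=2 f=7, (4,5) g=2 f=9, (5,3) g=1 f=7, (5,5) g=1 f=9]
step 3: expand (3,3) (f=7, h=4) → closed; open now [(2,5) g=4 f=9, (3,2) g=4 f=7, (3,5) g=3 f=9, (4,3) g=2 f=7, (4,5) g=2 f=9, (5,3) g=1 f=7, (5,5) g=1 f=9]

order=[(3,4) → (2,4) → (3,3)]; open=[(2,5) g=4 f=9, (3,2) g=4 f=7, (3,5) g=3 f=9, (4,3) g=2 f=7, (4,5) g=2 f=9, (5,3) g=1 f=7, (5,5) g=1 f=9]; closed=[(2,4), (3,3), (3,4), (4,4), (5,4)]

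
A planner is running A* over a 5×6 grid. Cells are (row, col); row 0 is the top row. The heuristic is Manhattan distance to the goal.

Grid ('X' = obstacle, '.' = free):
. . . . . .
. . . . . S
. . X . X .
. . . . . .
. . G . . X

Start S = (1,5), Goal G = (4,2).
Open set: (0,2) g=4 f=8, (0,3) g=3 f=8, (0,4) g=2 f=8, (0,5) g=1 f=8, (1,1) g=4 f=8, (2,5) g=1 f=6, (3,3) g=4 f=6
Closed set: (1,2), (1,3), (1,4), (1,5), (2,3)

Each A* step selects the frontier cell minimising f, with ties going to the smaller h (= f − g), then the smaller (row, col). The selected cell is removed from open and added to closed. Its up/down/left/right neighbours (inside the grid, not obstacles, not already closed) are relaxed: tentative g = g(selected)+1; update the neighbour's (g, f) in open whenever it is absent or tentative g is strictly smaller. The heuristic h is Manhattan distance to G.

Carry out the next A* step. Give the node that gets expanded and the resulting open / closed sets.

step 1: expand (3,3) (f=6, h=2) → closed; open now [(0,2) g=4 f=8, (0,3) g=3 f=8, (0,4) g=2 f=8, (0,5) g=1 f=8, (1,1) g=4 f=8, (2,5) g=1 f=6, (3,2) g=5 f=6, (3,4) g=5 f=8, (4,3) g=5 f=6]

expanded=(3,3); open=[(0,2) g=4 f=8, (0,3) g=3 f=8, (0,4) g=2 f=8, (0,5) g=1 f=8, (1,1) g=4 f=8, (2,5) g=1 f=6, (3,2) g=5 f=6, (3,4) g=5 f=8, (4,3) g=5 f=6]; closed=[(1,2), (1,3), (1,4), (1,5), (2,3), (3,3)]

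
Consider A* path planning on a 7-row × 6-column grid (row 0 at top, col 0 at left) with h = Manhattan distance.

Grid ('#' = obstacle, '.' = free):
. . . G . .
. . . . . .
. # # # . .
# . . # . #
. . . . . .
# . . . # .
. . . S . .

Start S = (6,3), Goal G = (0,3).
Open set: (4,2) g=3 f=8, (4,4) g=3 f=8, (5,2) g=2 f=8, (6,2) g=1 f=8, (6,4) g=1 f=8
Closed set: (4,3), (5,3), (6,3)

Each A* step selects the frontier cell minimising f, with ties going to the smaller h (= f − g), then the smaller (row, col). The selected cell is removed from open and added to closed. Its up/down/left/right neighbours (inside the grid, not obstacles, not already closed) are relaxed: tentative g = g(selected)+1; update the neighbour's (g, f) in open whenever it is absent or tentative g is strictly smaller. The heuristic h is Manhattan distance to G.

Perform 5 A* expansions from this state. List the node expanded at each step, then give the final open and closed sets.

order=[(4,2) → (3,2) → (4,4) → (3,4) → (2,4)]; open=[(1,4) g=6 f=8, (2,5) g=6 f=10, (3,1) g=5 f=10, (4,1) g=4 f=10, (4,5) g=4 f=10, (5,2) g=2 f=8, (6,2) g=1 f=8, (6,4) g=1 f=8]; closed=[(2,4), (3,2), (3,4), (4,2), (4,3), (4,4), (5,3), (6,3)]

step 1: expand (4,2) (f=8, h=5) → closed; open now [(3,2) g=4 f=8, (4,1) g=4 f=10, (4,4) g=3 f=8, (5,2) g=2 f=8, (6,2) g=1 f=8, (6,4) g=1 f=8]
step 2: expand (3,2) (f=8, h=4) → closed; open now [(3,1) g=5 f=10, (4,1) g=4 f=10, (4,4) g=3 f=8, (5,2) g=2 f=8, (6,2) g=1 f=8, (6,4) g=1 f=8]
step 3: expand (4,4) (f=8, h=5) → closed; open now [(3,1) g=5 f=10, (3,4) g=4 f=8, (4,1) g=4 f=10, (4,5) g=4 f=10, (5,2) g=2 f=8, (6,2) g=1 f=8, (6,4) g=1 f=8]
step 4: expand (3,4) (f=8, h=4) → closed; open now [(2,4) g=5 f=8, (3,1) g=5 f=10, (4,1) g=4 f=10, (4,5) g=4 f=10, (5,2) g=2 f=8, (6,2) g=1 f=8, (6,4) g=1 f=8]
step 5: expand (2,4) (f=8, h=3) → closed; open now [(1,4) g=6 f=8, (2,5) g=6 f=10, (3,1) g=5 f=10, (4,1) g=4 f=10, (4,5) g=4 f=10, (5,2) g=2 f=8, (6,2) g=1 f=8, (6,4) g=1 f=8]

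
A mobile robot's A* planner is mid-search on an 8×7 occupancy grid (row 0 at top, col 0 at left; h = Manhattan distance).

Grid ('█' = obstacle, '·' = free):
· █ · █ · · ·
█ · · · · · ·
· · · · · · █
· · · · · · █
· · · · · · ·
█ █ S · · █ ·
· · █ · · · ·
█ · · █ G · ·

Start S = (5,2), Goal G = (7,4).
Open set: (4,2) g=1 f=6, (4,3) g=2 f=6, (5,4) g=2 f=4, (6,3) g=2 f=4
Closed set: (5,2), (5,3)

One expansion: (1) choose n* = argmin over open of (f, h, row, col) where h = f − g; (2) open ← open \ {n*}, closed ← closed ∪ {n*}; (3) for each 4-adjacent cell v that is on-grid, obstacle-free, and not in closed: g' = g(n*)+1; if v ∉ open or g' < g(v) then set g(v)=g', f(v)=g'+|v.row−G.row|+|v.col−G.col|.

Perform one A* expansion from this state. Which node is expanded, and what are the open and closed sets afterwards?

expanded=(5,4); open=[(4,2) g=1 f=6, (4,3) g=2 f=6, (4,4) g=3 f=6, (6,3) g=2 f=4, (6,4) g=3 f=4]; closed=[(5,2), (5,3), (5,4)]

step 1: expand (5,4) (f=4, h=2) → closed; open now [(4,2) g=1 f=6, (4,3) g=2 f=6, (4,4) g=3 f=6, (6,3) g=2 f=4, (6,4) g=3 f=4]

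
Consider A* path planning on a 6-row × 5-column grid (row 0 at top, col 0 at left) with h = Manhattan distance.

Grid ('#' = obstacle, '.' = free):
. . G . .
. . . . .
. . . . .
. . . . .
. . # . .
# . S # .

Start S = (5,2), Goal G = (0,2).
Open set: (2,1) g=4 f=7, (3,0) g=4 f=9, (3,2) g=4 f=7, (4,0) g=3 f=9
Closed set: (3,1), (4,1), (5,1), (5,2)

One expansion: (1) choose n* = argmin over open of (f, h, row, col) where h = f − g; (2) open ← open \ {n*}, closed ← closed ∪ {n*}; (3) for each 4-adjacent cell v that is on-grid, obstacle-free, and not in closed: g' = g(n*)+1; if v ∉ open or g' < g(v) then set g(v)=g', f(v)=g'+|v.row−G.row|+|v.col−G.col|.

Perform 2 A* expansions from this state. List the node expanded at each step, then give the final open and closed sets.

order=[(2,1) → (1,1)]; open=[(0,1) g=6 f=7, (1,0) g=6 f=9, (1,2) g=6 f=7, (2,0) g=5 f=9, (2,2) g=5 f=7, (3,0) g=4 f=9, (3,2) g=4 f=7, (4,0) g=3 f=9]; closed=[(1,1), (2,1), (3,1), (4,1), (5,1), (5,2)]

step 1: expand (2,1) (f=7, h=3) → closed; open now [(1,1) g=5 f=7, (2,0) g=5 f=9, (2,2) g=5 f=7, (3,0) g=4 f=9, (3,2) g=4 f=7, (4,0) g=3 f=9]
step 2: expand (1,1) (f=7, h=2) → closed; open now [(0,1) g=6 f=7, (1,0) g=6 f=9, (1,2) g=6 f=7, (2,0) g=5 f=9, (2,2) g=5 f=7, (3,0) g=4 f=9, (3,2) g=4 f=7, (4,0) g=3 f=9]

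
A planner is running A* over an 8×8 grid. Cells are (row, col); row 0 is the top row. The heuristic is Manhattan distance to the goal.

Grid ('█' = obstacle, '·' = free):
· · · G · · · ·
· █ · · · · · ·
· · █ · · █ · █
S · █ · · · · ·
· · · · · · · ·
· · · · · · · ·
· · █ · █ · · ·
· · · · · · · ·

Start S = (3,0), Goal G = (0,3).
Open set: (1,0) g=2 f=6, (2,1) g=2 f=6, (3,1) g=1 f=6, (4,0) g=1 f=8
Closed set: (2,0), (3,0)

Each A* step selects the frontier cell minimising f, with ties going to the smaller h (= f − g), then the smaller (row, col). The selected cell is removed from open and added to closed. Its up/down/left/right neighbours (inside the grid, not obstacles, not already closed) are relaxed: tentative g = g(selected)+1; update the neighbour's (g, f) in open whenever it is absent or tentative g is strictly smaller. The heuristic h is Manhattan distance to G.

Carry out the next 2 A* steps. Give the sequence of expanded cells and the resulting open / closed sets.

order=[(1,0) → (0,0)]; open=[(0,1) g=4 f=6, (2,1) g=2 f=6, (3,1) g=1 f=6, (4,0) g=1 f=8]; closed=[(0,0), (1,0), (2,0), (3,0)]

step 1: expand (1,0) (f=6, h=4) → closed; open now [(0,0) g=3 f=6, (2,1) g=2 f=6, (3,1) g=1 f=6, (4,0) g=1 f=8]
step 2: expand (0,0) (f=6, h=3) → closed; open now [(0,1) g=4 f=6, (2,1) g=2 f=6, (3,1) g=1 f=6, (4,0) g=1 f=8]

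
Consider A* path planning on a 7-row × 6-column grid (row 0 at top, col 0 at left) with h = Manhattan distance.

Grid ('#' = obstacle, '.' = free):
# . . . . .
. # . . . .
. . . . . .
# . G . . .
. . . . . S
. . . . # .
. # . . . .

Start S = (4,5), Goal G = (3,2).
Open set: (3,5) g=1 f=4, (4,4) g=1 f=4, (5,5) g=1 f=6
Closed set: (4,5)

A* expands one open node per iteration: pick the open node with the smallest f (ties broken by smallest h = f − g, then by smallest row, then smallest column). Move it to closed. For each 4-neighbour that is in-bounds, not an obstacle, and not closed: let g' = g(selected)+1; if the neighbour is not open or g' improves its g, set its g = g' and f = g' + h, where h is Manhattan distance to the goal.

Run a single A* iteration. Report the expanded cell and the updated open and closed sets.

step 1: expand (3,5) (f=4, h=3) → closed; open now [(2,5) g=2 f=6, (3,4) g=2 f=4, (4,4) g=1 f=4, (5,5) g=1 f=6]

expanded=(3,5); open=[(2,5) g=2 f=6, (3,4) g=2 f=4, (4,4) g=1 f=4, (5,5) g=1 f=6]; closed=[(3,5), (4,5)]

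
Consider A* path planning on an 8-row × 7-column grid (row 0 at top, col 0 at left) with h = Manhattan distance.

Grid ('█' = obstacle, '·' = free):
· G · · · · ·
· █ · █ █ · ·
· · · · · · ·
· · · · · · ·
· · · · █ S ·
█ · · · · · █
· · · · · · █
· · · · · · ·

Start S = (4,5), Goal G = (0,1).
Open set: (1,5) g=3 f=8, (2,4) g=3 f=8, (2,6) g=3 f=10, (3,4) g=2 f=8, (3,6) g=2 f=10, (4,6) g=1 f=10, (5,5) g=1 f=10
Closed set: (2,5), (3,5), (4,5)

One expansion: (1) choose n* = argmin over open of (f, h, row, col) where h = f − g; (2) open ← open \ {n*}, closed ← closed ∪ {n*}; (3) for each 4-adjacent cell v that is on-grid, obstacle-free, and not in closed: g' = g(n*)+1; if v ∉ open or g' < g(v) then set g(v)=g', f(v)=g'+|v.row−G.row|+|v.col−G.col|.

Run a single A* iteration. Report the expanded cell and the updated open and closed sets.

expanded=(1,5); open=[(0,5) g=4 f=8, (1,6) g=4 f=10, (2,4) g=3 f=8, (2,6) g=3 f=10, (3,4) g=2 f=8, (3,6) g=2 f=10, (4,6) g=1 f=10, (5,5) g=1 f=10]; closed=[(1,5), (2,5), (3,5), (4,5)]

step 1: expand (1,5) (f=8, h=5) → closed; open now [(0,5) g=4 f=8, (1,6) g=4 f=10, (2,4) g=3 f=8, (2,6) g=3 f=10, (3,4) g=2 f=8, (3,6) g=2 f=10, (4,6) g=1 f=10, (5,5) g=1 f=10]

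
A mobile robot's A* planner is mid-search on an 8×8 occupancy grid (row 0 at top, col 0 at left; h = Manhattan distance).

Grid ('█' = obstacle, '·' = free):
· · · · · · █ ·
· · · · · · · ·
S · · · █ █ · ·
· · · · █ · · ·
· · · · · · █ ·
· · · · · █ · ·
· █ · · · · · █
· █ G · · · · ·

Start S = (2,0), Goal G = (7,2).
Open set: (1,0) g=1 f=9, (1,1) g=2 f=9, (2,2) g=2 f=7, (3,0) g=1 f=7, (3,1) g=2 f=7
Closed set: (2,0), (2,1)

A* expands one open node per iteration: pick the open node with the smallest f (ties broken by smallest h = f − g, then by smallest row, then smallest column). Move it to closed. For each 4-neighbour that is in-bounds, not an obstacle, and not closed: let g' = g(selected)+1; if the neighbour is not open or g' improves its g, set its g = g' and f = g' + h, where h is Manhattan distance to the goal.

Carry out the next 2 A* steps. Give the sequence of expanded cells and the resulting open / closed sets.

order=[(2,2) → (3,2)]; open=[(1,0) g=1 f=9, (1,1) g=2 f=9, (1,2) g=3 f=9, (2,3) g=3 f=9, (3,0) g=1 f=7, (3,1) g=2 f=7, (3,3) g=4 f=9, (4,2) g=4 f=7]; closed=[(2,0), (2,1), (2,2), (3,2)]

step 1: expand (2,2) (f=7, h=5) → closed; open now [(1,0) g=1 f=9, (1,1) g=2 f=9, (1,2) g=3 f=9, (2,3) g=3 f=9, (3,0) g=1 f=7, (3,1) g=2 f=7, (3,2) g=3 f=7]
step 2: expand (3,2) (f=7, h=4) → closed; open now [(1,0) g=1 f=9, (1,1) g=2 f=9, (1,2) g=3 f=9, (2,3) g=3 f=9, (3,0) g=1 f=7, (3,1) g=2 f=7, (3,3) g=4 f=9, (4,2) g=4 f=7]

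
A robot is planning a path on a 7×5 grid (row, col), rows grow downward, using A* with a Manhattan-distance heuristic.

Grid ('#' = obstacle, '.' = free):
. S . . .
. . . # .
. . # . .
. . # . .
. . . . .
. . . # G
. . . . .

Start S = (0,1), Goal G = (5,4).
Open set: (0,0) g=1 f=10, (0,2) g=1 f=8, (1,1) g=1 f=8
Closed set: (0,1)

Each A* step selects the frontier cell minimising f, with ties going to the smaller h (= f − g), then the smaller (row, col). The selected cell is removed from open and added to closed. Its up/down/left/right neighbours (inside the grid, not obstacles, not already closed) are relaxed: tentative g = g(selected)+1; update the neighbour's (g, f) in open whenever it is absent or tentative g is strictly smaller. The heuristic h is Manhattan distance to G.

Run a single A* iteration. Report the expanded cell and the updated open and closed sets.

expanded=(0,2); open=[(0,0) g=1 f=10, (0,3) g=2 f=8, (1,1) g=1 f=8, (1,2) g=2 f=8]; closed=[(0,1), (0,2)]

step 1: expand (0,2) (f=8, h=7) → closed; open now [(0,0) g=1 f=10, (0,3) g=2 f=8, (1,1) g=1 f=8, (1,2) g=2 f=8]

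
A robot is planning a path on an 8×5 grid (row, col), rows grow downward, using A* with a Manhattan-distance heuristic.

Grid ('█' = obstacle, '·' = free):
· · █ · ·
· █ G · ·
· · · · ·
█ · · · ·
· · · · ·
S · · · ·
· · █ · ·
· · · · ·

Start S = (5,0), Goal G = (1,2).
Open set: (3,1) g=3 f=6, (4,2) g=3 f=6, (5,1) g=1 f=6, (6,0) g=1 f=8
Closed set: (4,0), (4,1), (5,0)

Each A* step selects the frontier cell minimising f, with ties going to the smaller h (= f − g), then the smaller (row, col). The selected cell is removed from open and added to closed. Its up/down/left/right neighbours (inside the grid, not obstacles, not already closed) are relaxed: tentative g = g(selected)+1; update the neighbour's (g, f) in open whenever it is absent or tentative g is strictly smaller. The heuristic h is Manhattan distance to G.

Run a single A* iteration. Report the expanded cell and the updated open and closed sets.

step 1: expand (3,1) (f=6, h=3) → closed; open now [(2,1) g=4 f=6, (3,2) g=4 f=6, (4,2) g=3 f=6, (5,1) g=1 f=6, (6,0) g=1 f=8]

expanded=(3,1); open=[(2,1) g=4 f=6, (3,2) g=4 f=6, (4,2) g=3 f=6, (5,1) g=1 f=6, (6,0) g=1 f=8]; closed=[(3,1), (4,0), (4,1), (5,0)]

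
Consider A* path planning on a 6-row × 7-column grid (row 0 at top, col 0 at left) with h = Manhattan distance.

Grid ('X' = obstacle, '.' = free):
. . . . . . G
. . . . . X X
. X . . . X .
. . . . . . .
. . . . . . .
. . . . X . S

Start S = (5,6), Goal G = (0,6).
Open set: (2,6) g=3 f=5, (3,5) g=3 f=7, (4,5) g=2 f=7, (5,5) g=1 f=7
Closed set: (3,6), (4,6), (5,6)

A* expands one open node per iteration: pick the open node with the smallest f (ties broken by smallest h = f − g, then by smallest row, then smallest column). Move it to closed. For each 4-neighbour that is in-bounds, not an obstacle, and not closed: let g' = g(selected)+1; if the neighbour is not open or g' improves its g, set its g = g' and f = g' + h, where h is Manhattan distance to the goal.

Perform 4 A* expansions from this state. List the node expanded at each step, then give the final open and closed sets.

order=[(2,6) → (3,5) → (4,5) → (5,5)]; open=[(3,4) g=4 f=9, (4,4) g=3 f=9]; closed=[(2,6), (3,5), (3,6), (4,5), (4,6), (5,5), (5,6)]

step 1: expand (2,6) (f=5, h=2) → closed; open now [(3,5) g=3 f=7, (4,5) g=2 f=7, (5,5) g=1 f=7]
step 2: expand (3,5) (f=7, h=4) → closed; open now [(3,4) g=4 f=9, (4,5) g=2 f=7, (5,5) g=1 f=7]
step 3: expand (4,5) (f=7, h=5) → closed; open now [(3,4) g=4 f=9, (4,4) g=3 f=9, (5,5) g=1 f=7]
step 4: expand (5,5) (f=7, h=6) → closed; open now [(3,4) g=4 f=9, (4,4) g=3 f=9]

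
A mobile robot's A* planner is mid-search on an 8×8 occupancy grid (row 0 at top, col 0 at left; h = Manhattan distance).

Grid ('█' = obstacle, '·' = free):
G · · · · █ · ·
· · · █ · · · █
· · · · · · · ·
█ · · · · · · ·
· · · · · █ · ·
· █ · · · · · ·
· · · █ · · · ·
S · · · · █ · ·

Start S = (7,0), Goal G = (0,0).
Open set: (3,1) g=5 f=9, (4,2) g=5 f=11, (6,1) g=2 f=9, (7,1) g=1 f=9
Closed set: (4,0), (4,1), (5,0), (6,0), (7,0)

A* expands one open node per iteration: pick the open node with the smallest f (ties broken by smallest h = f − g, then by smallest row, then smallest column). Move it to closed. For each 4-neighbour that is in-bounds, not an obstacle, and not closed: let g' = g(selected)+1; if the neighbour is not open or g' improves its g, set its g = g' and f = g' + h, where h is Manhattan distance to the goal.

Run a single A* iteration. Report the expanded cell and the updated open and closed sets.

step 1: expand (3,1) (f=9, h=4) → closed; open now [(2,1) g=6 f=9, (3,2) g=6 f=11, (4,2) g=5 f=11, (6,1) g=2 f=9, (7,1) g=1 f=9]

expanded=(3,1); open=[(2,1) g=6 f=9, (3,2) g=6 f=11, (4,2) g=5 f=11, (6,1) g=2 f=9, (7,1) g=1 f=9]; closed=[(3,1), (4,0), (4,1), (5,0), (6,0), (7,0)]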